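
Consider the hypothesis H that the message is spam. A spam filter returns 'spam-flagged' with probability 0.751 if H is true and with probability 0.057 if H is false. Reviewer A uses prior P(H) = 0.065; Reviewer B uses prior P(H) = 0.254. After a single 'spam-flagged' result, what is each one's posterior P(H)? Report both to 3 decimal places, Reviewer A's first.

The likelihood ratio for a 'spam-flagged' result is 0.751/0.057 = 13.175.
Reviewer A: prior odds 0.065/0.935 = 0.069519; posterior odds 0.91594; posterior probability 0.478.
Reviewer B: prior odds 0.254/0.746 = 0.34048; posterior odds 4.4860; posterior probability 0.818.

Reviewer A: 0.478; Reviewer B: 0.818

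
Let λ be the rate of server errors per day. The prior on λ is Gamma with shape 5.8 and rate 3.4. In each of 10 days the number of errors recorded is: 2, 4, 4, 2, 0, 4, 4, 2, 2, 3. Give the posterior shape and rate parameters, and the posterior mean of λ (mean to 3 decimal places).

Posterior: Gamma(shape=32.8, rate=13.4); mean ≈ 2.448

Total count ∑xᵢ = 27 over n = 10 days.
Gamma is conjugate to the Poisson likelihood: posterior is Gamma(shape = 5.8+27 = 32.8, rate = 3.4+10 = 13.4).
Posterior mean = shape/rate = 32.8/13.4 = 2.448.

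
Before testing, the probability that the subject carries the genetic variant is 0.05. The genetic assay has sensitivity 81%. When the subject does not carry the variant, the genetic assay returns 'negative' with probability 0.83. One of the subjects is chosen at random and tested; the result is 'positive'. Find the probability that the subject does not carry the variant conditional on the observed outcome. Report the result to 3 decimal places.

P(¬H | E) ≈ 0.800

Write H for 'the subject carries the genetic variant'. Prior odds H:¬H = 0.05/0.95 = 0.052632. For the 'positive' outcome, the likelihood ratio is 0.81/0.17 = 4.7647.
Posterior odds = 0.052632 × 4.7647 = 0.25077, so P(H|E) = 0.25077/(1+0.25077) = 0.200. Then P(¬H|E) = 1 − 0.200 = 0.800.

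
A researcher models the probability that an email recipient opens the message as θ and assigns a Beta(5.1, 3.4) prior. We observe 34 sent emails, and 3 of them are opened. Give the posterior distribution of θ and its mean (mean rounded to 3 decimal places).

Posterior: Beta(8.1, 34.4); mean ≈ 0.191

Observing 3 successes and 31 failures updates Beta(5.1, 3.4) by adding the success and failure counts to the two shape parameters: α = 5.1+3 = 8.1, β = 3.4+31 = 34.4.
E[θ | data] = 8.1/(8.1+34.4) = 0.191.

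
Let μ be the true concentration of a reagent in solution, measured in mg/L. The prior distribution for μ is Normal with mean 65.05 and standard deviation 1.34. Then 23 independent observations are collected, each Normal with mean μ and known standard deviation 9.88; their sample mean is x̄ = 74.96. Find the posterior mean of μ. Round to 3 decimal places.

Prior precision 1/τ₀² = 1/1.34² = 0.556917; data precision n/σ² = 23/9.88² = 0.235621.
Posterior precision = 0.556917 + 0.235621 = 0.792538.
Posterior mean = (0.556917·65.05 + 0.235621·74.96) / 0.792538 = 67.996.

Posterior mean ≈ 67.996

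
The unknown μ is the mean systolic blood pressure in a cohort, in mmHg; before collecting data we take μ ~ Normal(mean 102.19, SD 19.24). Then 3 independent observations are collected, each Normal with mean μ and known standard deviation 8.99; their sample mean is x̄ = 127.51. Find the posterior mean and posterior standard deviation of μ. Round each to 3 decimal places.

Posterior mean ≈ 125.792; posterior SD ≈ 5.011

With known σ, the Normal prior is conjugate. Weight on the data is w = (n/σ²)/(n/σ² + 1/τ₀²) = 0.0371195/(0.0371195+0.00270141) = 0.93216.
Posterior mean = w·x̄ + (1−w)·μ₀ = 0.93216·127.51 + 0.067839·102.19 = 125.792. Posterior variance = 1/(0.0371195+0.00270141) = 25.1125, so SD = 5.011.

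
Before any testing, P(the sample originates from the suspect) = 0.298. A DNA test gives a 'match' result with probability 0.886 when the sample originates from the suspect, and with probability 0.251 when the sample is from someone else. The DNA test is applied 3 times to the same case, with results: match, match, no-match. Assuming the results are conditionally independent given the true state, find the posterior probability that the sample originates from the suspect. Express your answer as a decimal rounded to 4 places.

Posterior P(H) ≈ 0.4460

With H the event that the sample originates from the suspect, the joint likelihood of the observed sequence is P(data|H) = 0.886·0.886·0.114 = 0.089490 and P(data|¬H) = 0.251·0.251·0.749 = 0.047188.
Bayes: P(H|data) = 0.298·0.089490 / (0.298·0.089490 + 0.702·0.047188) = 0.026668/0.059794 = 0.4460.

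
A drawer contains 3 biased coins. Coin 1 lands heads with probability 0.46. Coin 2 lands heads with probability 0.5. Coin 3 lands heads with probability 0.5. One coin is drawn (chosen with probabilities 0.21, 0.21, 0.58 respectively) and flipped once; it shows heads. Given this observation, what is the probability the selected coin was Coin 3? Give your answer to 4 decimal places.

P(heads|C1) = 0.46; P(heads|C2) = 0.5; P(heads|C3) = 0.5.
Prior × likelihood for each source: 0.21·0.46=0.09660, 0.21·0.5=0.1050, 0.58·0.5=0.2900. Summing gives P(heads) = 0.49160.
P(Coin 3 | heads) = 0.2900 / 0.49160 = 0.5899.

Posterior probability ≈ 0.5899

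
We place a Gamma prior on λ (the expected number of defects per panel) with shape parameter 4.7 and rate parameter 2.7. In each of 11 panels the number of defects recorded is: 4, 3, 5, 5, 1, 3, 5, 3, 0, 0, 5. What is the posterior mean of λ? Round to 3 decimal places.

Total count ∑xᵢ = 34 over n = 11 panels.
Gamma is conjugate to the Poisson likelihood: posterior is Gamma(shape = 4.7+34 = 38.7, rate = 2.7+11 = 13.7).
E[λ | data] = 38.7/13.7 = 2.825.

Posterior mean ≈ 2.825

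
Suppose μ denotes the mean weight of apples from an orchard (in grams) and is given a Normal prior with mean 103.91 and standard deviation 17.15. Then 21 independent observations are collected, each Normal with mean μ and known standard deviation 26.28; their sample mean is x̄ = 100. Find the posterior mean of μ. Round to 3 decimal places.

Prior precision 1/τ₀² = 1/17.15² = 0.00339994; data precision n/σ² = 21/26.28² = 0.0304066.
Posterior precision = 0.00339994 + 0.0304066 = 0.0338066.
Posterior mean = (0.00339994·103.91 + 0.0304066·100) / 0.0338066 = 100.393.

Posterior mean ≈ 100.393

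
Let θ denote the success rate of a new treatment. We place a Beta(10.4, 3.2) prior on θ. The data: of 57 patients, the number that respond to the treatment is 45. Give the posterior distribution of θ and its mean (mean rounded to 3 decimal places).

The binomial likelihood is conjugate to the Beta prior: with 45 successes and 12 failures, the posterior is Beta(10.4+45, 3.2+12) = Beta(55.4, 15.2).
E[θ | data] = 55.4/(55.4+15.2) = 0.785.

Posterior: Beta(55.4, 15.2); mean ≈ 0.785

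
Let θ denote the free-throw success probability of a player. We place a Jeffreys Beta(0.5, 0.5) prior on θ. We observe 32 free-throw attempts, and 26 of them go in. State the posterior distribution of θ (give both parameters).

Observing 26 successes and 6 failures updates Beta(0.5, 0.5) by adding the success and failure counts to the two shape parameters: α = 0.5+26 = 26.5, β = 0.5+6 = 6.5.

Posterior: Beta(26.5, 6.5)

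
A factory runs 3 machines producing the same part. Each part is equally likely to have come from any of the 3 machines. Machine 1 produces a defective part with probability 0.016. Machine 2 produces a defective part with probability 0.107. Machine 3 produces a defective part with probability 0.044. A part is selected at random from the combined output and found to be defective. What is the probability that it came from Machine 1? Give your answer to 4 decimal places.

Tabulate prior·likelihood by source: [1] prior 0.333333, lik 0.016, product 0.005333; [2] prior 0.333333, lik 0.107, product 0.03567; [3] prior 0.333333, lik 0.044, product 0.01467.
Normalizing constant = 0.055667; the posterior for Machine 1 is its product over the sum, 0.005333/0.055667 = 0.0958.

Posterior probability ≈ 0.0958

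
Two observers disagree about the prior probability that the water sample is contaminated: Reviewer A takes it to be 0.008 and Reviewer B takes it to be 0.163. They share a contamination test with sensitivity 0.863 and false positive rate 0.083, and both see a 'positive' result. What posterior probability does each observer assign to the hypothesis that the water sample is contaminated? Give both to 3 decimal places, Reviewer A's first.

The likelihood ratio for a 'positive' result is 0.863/0.083 = 10.398.
Reviewer A: prior odds 0.008/0.992 = 0.0080645; posterior odds 0.083852; posterior probability 0.077.
Reviewer B: prior odds 0.163/0.837 = 0.19474; posterior odds 2.0249; posterior probability 0.669.

Reviewer A: 0.077; Reviewer B: 0.669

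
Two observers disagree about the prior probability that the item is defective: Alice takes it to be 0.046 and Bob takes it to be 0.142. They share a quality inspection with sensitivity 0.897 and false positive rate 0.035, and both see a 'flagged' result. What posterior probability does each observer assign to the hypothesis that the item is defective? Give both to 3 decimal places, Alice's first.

Alice: 0.553; Bob: 0.809

P('+'|H) = 0.897, P('+'|¬H) = 0.035.
Alice: numerator 0.897·0.046 = 0.041262; evidence = 0.041262+0.035·0.954 = 0.074652; posterior = 0.553.
Bob: numerator 0.897·0.142 = 0.12737; evidence = 0.12737+0.035·0.858 = 0.15740; posterior = 0.809.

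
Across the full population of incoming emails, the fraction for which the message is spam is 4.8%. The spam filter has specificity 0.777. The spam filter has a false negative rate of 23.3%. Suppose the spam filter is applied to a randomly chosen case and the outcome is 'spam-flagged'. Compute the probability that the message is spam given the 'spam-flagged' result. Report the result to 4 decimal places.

P(H | E) ≈ 0.1478

Write H for 'the message is spam'. Prior odds H:¬H = 0.048/0.952 = 0.050420. For the 'spam-flagged' outcome, the likelihood ratio is 0.767/0.223 = 3.4395.
Posterior odds = 0.050420 × 3.4395 = 0.17342, so P(H|E) = 0.17342/(1+0.17342) = 0.1478.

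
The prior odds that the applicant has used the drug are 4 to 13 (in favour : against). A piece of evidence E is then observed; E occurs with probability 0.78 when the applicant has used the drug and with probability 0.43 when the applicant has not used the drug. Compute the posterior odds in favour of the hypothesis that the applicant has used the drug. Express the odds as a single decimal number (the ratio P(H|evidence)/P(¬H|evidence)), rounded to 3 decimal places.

Posterior odds ≈ 0.558

Prior odds = 4/13 = 0.30769. In log-odds, ln(0.30769) = -1.1787.
Add log likelihood ratio: ln(1.8140) = 0.59551.
Posterior log-odds = -0.58315, so posterior odds = exp(-0.58315) = 0.55814.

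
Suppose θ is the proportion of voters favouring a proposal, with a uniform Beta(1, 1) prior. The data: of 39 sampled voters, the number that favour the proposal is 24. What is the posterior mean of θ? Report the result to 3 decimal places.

Posterior mean ≈ 0.610

Observing 24 successes and 15 failures updates Beta(1, 1) by adding the success and failure counts to the two shape parameters: α = 1+24 = 25, β = 1+15 = 16.
Posterior mean = α/(α+β) = 25/41 = 0.610.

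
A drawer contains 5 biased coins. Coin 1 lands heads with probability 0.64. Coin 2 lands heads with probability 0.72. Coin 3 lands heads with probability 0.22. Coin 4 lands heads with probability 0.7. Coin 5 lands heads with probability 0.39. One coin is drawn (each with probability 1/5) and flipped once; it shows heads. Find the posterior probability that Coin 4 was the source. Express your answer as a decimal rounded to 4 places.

Tabulate prior·likelihood by source: [1] prior 0.2, lik 0.64, product 0.1280; [2] prior 0.2, lik 0.72, product 0.1440; [3] prior 0.2, lik 0.22, product 0.04400; [4] prior 0.2, lik 0.7, product 0.1400; [5] prior 0.2, lik 0.39, product 0.07800.
Normalizing constant = 0.53400; the posterior for Coin 4 is its product over the sum, 0.1400/0.53400 = 0.2622.

Posterior probability ≈ 0.2622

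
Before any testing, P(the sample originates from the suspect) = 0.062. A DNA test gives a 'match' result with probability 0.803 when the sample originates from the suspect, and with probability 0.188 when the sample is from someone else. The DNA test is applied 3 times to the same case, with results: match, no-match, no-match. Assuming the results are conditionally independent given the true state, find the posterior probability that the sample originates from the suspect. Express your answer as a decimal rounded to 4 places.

With H the event that the sample originates from the suspect, the joint likelihood of the observed sequence is P(data|H) = 0.803·0.197·0.197 = 0.031164 and P(data|¬H) = 0.188·0.812·0.812 = 0.12396.
Bayes: P(H|data) = 0.062·0.031164 / (0.062·0.031164 + 0.938·0.12396) = 0.0019321/0.11820 = 0.0163.

Posterior P(H) ≈ 0.0163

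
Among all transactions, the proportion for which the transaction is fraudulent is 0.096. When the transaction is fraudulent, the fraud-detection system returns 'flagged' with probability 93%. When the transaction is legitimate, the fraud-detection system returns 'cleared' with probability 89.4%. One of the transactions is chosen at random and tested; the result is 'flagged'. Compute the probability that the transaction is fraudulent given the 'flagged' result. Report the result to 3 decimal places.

Let H be the event that the transaction is fraudulent. P(H) = 0.096, so P(¬H) = 0.904. With E the 'flagged' result, P(E|H) = 0.93 and P(E|¬H) = 0.106.
P(E) = 0.93·0.096 + 0.106·0.904 = 0.089280 + 0.095824 = 0.18510.
By Bayes' theorem, P(H|E) = 0.089280 / 0.18510 = 0.482.

P(H | E) ≈ 0.482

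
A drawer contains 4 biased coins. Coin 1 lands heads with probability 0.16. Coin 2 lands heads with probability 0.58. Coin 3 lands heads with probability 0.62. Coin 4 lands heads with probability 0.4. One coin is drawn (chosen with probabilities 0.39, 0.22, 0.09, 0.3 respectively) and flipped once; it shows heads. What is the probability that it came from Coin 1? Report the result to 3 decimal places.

P(heads|C1) = 0.16; P(heads|C2) = 0.58; P(heads|C3) = 0.62; P(heads|C4) = 0.4.
Prior × likelihood for each source: 0.39·0.16=0.06240, 0.22·0.58=0.1276, 0.09·0.62=0.05580, 0.3·0.4=0.1200. Summing gives P(heads) = 0.36580.
P(Coin 1 | heads) = 0.06240 / 0.36580 = 0.171.

Posterior probability ≈ 0.171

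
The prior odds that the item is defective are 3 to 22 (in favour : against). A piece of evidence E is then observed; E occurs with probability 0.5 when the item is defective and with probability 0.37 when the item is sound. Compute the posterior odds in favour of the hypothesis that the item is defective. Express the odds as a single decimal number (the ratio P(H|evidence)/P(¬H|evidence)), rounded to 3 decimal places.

Prior odds = 3/22 = 0.13636. In log-odds, ln(0.13636) = -1.9924.
Add log likelihood ratio: ln(1.3514) = 0.30111.
Posterior log-odds = -1.6913, so posterior odds = exp(-1.6913) = 0.18428.

Posterior odds ≈ 0.184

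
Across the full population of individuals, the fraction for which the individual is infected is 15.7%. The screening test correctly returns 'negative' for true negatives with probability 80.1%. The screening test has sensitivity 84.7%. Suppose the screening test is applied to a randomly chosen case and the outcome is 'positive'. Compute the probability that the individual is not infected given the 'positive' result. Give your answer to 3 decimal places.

Write H for 'the individual is infected'. Prior odds H:¬H = 0.157/0.843 = 0.18624. For the 'positive' outcome, the likelihood ratio is 0.847/0.199 = 4.2563.
Posterior odds = 0.18624 × 4.2563 = 0.79269, so P(H|E) = 0.79269/(1+0.79269) = 0.442. Then P(¬H|E) = 1 − 0.442 = 0.558.

P(¬H | E) ≈ 0.558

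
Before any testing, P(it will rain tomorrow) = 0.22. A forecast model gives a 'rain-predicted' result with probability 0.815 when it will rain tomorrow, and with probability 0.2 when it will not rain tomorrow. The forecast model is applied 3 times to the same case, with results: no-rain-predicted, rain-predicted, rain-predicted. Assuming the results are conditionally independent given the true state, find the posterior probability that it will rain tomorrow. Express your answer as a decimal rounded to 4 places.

Let H be the event that it will rain tomorrow; start with P(H) = 0.22. P('rain-predicted'|H) = 0.815, P('rain-predicted'|¬H) = 0.2.
Update on result 1 ('no-rain-predicted'): P(H) ← 0.185·0.2200 / (0.185·0.2200 + 0.8·0.7800) = 0.040700/0.66470 = 0.0612.
Update on result 2 ('rain-predicted'): P(H) ← 0.815·0.0612 / (0.815·0.0612 + 0.2·0.9388) = 0.049903/0.23766 = 0.2100.
Update on result 3 ('rain-predicted'): P(H) ← 0.815·0.2100 / (0.815·0.2100 + 0.2·0.7900) = 0.17113/0.32914 = 0.5199.

Posterior P(H) ≈ 0.5199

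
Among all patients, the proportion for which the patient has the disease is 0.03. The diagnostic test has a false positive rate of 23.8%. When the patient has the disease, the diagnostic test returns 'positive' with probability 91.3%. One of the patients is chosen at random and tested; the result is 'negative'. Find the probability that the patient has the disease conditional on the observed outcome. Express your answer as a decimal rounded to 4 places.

P(H | E) ≈ 0.0035

Write H for 'the patient has the disease'. Prior odds H:¬H = 0.03/0.97 = 0.030928. For the 'negative' outcome, the likelihood ratio is 0.087/0.762 = 0.11417.
Posterior odds = 0.030928 × 0.11417 = 0.0035311, so P(H|E) = 0.0035311/(1+0.0035311) = 0.0035.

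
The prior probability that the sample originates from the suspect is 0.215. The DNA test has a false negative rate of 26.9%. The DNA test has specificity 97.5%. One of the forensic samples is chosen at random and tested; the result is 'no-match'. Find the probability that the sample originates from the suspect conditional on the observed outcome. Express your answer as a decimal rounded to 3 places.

P(H | E) ≈ 0.070

Let H be the event that the sample originates from the suspect. P(H) = 0.215, so P(¬H) = 0.785. With E the 'no-match' result, P(E|H) = 0.269 and P(E|¬H) = 0.975.
P(E) = 0.269·0.215 + 0.975·0.785 = 0.057835 + 0.76538 = 0.82321.
By Bayes' theorem, P(H|E) = 0.057835 / 0.82321 = 0.070.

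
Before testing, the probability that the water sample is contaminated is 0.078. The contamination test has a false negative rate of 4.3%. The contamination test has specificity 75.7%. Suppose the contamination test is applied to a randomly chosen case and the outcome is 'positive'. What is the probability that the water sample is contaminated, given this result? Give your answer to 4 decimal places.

Let H be the event that the water sample is contaminated. P(H) = 0.078, so P(¬H) = 0.922. With E the 'positive' result, P(E|H) = 0.957 and P(E|¬H) = 0.243.
P(E) = 0.957·0.078 + 0.243·0.922 = 0.074646 + 0.22405 = 0.29869.
By Bayes' theorem, P(H|E) = 0.074646 / 0.29869 = 0.2499.

P(H | E) ≈ 0.2499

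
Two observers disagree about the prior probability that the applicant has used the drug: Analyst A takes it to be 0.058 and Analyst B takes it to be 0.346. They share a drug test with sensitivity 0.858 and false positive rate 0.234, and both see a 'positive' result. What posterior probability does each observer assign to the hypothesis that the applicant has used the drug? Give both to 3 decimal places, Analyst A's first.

Analyst A: 0.184; Analyst B: 0.660

P('+'|H) = 0.858, P('+'|¬H) = 0.234.
Analyst A: numerator 0.858·0.058 = 0.049764; evidence = 0.049764+0.234·0.942 = 0.27019; posterior = 0.184.
Analyst B: numerator 0.858·0.346 = 0.29687; evidence = 0.29687+0.234·0.654 = 0.44990; posterior = 0.660.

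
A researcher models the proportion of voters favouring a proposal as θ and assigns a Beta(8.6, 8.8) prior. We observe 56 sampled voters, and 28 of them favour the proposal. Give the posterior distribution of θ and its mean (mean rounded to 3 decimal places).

Posterior: Beta(36.6, 36.8); mean ≈ 0.499

The binomial likelihood is conjugate to the Beta prior: with 28 successes and 28 failures, the posterior is Beta(8.6+28, 8.8+28) = Beta(36.6, 36.8).
Posterior mean = α/(α+β) = 36.6/73.4 = 0.499.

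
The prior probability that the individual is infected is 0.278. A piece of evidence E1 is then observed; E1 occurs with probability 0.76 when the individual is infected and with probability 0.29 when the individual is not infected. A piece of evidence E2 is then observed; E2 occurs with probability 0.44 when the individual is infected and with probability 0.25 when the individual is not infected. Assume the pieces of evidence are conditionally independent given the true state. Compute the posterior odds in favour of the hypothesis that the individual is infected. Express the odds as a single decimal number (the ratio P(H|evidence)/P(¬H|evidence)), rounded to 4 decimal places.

Posterior odds ≈ 1.7760

Prior odds = 0.278/(1−0.278) = 0.38504. In log-odds, ln(0.38504) = -0.95440.
Add log likelihood ratios: ln(2.6207) + ln(1.7600) = 1.5288.
Posterior log-odds = 0.57435, so posterior odds = exp(0.57435) = 1.7760.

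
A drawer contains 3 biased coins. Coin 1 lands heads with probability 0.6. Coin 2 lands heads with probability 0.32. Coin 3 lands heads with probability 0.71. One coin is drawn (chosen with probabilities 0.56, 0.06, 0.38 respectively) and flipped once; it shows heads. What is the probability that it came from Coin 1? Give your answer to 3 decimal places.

P(heads|C1) = 0.6; P(heads|C2) = 0.32; P(heads|C3) = 0.71.
Prior × likelihood for each source: 0.56·0.6=0.3360, 0.06·0.32=0.01920, 0.38·0.71=0.2698. Summing gives P(heads) = 0.62500.
P(Coin 1 | heads) = 0.3360 / 0.62500 = 0.538.

Posterior probability ≈ 0.538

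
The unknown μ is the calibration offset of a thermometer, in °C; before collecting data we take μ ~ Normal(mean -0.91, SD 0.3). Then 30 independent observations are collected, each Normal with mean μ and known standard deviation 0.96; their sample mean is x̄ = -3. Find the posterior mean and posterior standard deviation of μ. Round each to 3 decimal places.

With known σ, the Normal prior is conjugate. Weight on the data is w = (n/σ²)/(n/σ² + 1/τ₀²) = 32.5521/(32.5521+11.1111) = 0.74553.
Posterior mean = w·x̄ + (1−w)·μ₀ = 0.74553·-3 + 0.25447·-0.91 = -2.468. Posterior variance = 1/(32.5521+11.1111) = 0.0229026, so SD = 0.151.

Posterior mean ≈ -2.468; posterior SD ≈ 0.151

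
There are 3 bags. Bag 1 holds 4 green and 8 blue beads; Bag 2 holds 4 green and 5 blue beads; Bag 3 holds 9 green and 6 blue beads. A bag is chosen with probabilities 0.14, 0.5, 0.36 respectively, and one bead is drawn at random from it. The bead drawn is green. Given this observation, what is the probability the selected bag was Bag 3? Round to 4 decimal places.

P(green|Bag 1) = 0.3333; P(green|Bag 2) = 0.4444; P(green|Bag 3) = 0.6.
Prior × likelihood for each source: 0.14·0.3333=0.04667, 0.5·0.4444=0.2222, 0.36·0.6=0.2160. Summing gives P(green) = 0.48489.
P(Bag 3 | green) = 0.2160 / 0.48489 = 0.4455.

Posterior probability ≈ 0.4455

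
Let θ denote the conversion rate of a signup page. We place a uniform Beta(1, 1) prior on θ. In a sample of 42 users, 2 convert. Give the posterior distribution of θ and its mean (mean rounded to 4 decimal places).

Posterior: Beta(3, 41); mean ≈ 0.0682

The binomial likelihood is conjugate to the Beta prior: with 2 successes and 40 failures, the posterior is Beta(1+2, 1+40) = Beta(3, 41).
E[θ | data] = 3/(3+41) = 0.0682.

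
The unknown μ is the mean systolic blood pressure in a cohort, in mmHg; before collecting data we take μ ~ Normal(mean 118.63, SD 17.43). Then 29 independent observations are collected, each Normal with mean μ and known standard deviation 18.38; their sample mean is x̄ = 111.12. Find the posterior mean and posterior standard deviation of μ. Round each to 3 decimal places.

With known σ, the Normal prior is conjugate. Weight on the data is w = (n/σ²)/(n/σ² + 1/τ₀²) = 0.0858434/(0.0858434+0.00329159) = 0.96307.
Posterior mean = w·x̄ + (1−w)·μ₀ = 0.96307·111.12 + 0.036928·118.63 = 111.397. Posterior variance = 1/(0.0858434+0.00329159) = 11.2189, so SD = 3.349.

Posterior mean ≈ 111.397; posterior SD ≈ 3.349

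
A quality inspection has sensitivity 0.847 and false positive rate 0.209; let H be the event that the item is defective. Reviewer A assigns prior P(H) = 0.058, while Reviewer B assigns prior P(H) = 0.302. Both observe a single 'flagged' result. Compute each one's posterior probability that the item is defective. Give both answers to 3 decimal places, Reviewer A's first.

Reviewer A: 0.200; Reviewer B: 0.637

P('+'|H) = 0.847, P('+'|¬H) = 0.209.
Reviewer A: numerator 0.847·0.058 = 0.049126; evidence = 0.049126+0.209·0.942 = 0.24600; posterior = 0.200.
Reviewer B: numerator 0.847·0.302 = 0.25579; evidence = 0.25579+0.209·0.698 = 0.40168; posterior = 0.637.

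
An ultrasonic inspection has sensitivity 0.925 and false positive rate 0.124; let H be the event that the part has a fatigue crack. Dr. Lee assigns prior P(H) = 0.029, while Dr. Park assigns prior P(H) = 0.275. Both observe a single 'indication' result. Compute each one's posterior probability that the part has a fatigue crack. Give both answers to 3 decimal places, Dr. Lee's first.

P('+'|H) = 0.925, P('+'|¬H) = 0.124.
Dr. Lee: numerator 0.925·0.029 = 0.026825; evidence = 0.026825+0.124·0.971 = 0.14723; posterior = 0.182.
Dr. Park: numerator 0.925·0.275 = 0.25438; evidence = 0.25438+0.124·0.725 = 0.34427; posterior = 0.739.

Dr. Lee: 0.182; Dr. Park: 0.739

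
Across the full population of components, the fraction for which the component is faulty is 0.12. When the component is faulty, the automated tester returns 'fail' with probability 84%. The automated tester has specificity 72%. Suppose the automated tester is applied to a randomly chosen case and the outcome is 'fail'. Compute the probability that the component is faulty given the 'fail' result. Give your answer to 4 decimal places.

P(H | E) ≈ 0.2903

Let H be the event that the component is faulty. P(H) = 0.12, so P(¬H) = 0.88. With E the 'fail' result, P(E|H) = 0.84 and P(E|¬H) = 0.28.
P(E) = 0.84·0.12 + 0.28·0.88 = 0.10080 + 0.24640 = 0.34720.
By Bayes' theorem, P(H|E) = 0.10080 / 0.34720 = 0.2903.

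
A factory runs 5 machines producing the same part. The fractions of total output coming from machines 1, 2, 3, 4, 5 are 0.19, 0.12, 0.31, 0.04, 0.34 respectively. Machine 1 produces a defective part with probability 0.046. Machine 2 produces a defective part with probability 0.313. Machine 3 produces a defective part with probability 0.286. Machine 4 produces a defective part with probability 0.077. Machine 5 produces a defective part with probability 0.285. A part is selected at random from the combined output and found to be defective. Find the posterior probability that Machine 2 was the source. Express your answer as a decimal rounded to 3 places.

Tabulate prior·likelihood by source: [1] prior 0.19, lik 0.046, product 0.008740; [2] prior 0.12, lik 0.313, product 0.03756; [3] prior 0.31, lik 0.286, product 0.08866; [4] prior 0.04, lik 0.077, product 0.003080; [5] prior 0.34, lik 0.285, product 0.09690.
Normalizing constant = 0.23494; the posterior for Machine 2 is its product over the sum, 0.03756/0.23494 = 0.160.

Posterior probability ≈ 0.160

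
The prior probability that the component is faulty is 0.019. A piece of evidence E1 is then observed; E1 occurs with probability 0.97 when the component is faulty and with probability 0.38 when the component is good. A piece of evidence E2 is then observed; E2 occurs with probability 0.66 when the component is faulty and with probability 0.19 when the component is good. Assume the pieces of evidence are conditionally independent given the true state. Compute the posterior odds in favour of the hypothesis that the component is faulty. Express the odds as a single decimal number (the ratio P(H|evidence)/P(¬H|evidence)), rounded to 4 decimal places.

Posterior odds ≈ 0.1717

Prior odds = 0.019/(1−0.019) = 0.019368. In log-odds, ln(0.019368) = -3.9441.
Add log likelihood ratios: ln(2.5526) + ln(3.4737) = 2.1823.
Posterior log-odds = -1.7618, so posterior odds = exp(-1.7618) = 0.17174.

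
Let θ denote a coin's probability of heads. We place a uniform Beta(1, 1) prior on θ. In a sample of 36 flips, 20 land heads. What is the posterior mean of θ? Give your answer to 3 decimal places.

Posterior mean ≈ 0.553

Observing 20 successes and 16 failures updates Beta(1, 1) by adding the success and failure counts to the two shape parameters: α = 1+20 = 21, β = 1+16 = 17.
E[θ | data] = 21/(21+17) = 0.553.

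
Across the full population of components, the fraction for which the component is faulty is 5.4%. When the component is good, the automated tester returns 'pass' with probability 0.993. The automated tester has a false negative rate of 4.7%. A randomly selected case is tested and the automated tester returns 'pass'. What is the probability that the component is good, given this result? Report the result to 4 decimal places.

P(¬H | E) ≈ 0.9973

Write H for 'the component is faulty'. Prior odds H:¬H = 0.054/0.946 = 0.057082. For the 'pass' outcome, the likelihood ratio is 0.047/0.993 = 0.047331.
Posterior odds = 0.057082 × 0.047331 = 0.0027018, so P(H|E) = 0.0027018/(1+0.0027018) = 0.0027. Then P(¬H|E) = 1 − 0.0027 = 0.9973.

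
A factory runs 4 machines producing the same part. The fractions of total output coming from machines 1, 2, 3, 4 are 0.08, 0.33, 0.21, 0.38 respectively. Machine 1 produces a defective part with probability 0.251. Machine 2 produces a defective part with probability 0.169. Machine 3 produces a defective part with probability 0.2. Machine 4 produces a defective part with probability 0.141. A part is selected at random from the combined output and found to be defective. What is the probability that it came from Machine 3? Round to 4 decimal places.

Posterior probability ≈ 0.2450

P(defective|M1) = 0.251; P(defective|M2) = 0.169; P(defective|M3) = 0.2; P(defective|M4) = 0.141.
Prior × likelihood for each source: 0.08·0.251=0.02008, 0.33·0.169=0.05577, 0.21·0.2=0.04200, 0.38·0.141=0.05358. Summing gives P(defective) = 0.17143.
P(Machine 3 | defective) = 0.04200 / 0.17143 = 0.2450.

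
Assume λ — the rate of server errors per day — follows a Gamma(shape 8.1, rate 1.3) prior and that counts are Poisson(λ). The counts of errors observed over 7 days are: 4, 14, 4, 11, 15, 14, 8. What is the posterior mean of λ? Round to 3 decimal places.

The Poisson likelihood adds the total count to the shape and the number of exposure periods to the rate. Here ∑xᵢ = 70 and n = 7, so shape 8.1→78.1 and rate 1.3→8.3.
Posterior mean = shape/rate = 78.1/8.3 = 9.410.

Posterior mean ≈ 9.410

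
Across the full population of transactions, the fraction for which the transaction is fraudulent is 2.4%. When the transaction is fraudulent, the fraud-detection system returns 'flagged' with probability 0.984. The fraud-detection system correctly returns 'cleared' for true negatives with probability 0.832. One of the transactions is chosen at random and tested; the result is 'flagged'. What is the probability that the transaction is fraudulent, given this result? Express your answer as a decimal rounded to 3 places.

P(H | E) ≈ 0.126

Let H be the event that the transaction is fraudulent. P(H) = 0.024, so P(¬H) = 0.976. With E the 'flagged' result, P(E|H) = 0.984 and P(E|¬H) = 0.168.
P(E) = 0.984·0.024 + 0.168·0.976 = 0.023616 + 0.16397 = 0.18758.
By Bayes' theorem, P(H|E) = 0.023616 / 0.18758 = 0.126.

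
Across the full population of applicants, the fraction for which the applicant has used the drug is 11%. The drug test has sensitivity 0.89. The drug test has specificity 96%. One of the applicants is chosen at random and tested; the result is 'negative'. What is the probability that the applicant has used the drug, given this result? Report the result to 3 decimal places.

Let H be the event that the applicant has used the drug. P(H) = 0.11, so P(¬H) = 0.89. With E the 'negative' result, P(E|H) = 0.11 and P(E|¬H) = 0.96.
P(E) = 0.11·0.11 + 0.96·0.89 = 0.012100 + 0.85440 = 0.86650.
By Bayes' theorem, P(H|E) = 0.012100 / 0.86650 = 0.014.

P(H | E) ≈ 0.014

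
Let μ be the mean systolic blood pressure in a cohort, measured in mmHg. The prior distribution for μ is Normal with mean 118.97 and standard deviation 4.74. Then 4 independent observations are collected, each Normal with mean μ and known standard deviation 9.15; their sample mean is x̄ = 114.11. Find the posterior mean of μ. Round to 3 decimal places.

Prior precision 1/τ₀² = 1/4.74² = 0.0445085; data precision n/σ² = 4/9.15² = 0.0477769.
Posterior precision = 0.0445085 + 0.0477769 = 0.0922854.
Posterior mean = (0.0445085·118.97 + 0.0477769·114.11) / 0.0922854 = 116.454.

Posterior mean ≈ 116.454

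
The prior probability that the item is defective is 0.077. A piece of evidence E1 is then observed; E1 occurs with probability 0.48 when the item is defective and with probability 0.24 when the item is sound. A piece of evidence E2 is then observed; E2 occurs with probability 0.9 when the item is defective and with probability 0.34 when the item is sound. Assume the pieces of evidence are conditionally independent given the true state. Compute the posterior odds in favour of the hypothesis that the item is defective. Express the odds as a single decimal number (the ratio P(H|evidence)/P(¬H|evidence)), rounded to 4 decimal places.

Prior odds = 0.077/(1−0.077) = 0.083424. In log-odds, ln(0.083424) = -2.4838.
Add log likelihood ratios: ln(2.0000) + ln(2.6471) = 1.6666.
Posterior log-odds = -0.81723, so posterior odds = exp(-0.81723) = 0.44165.

Posterior odds ≈ 0.4417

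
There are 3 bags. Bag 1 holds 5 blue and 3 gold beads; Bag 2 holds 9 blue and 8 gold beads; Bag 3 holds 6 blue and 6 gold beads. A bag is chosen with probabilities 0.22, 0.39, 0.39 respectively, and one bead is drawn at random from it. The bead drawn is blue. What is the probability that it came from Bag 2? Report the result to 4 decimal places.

Tabulate prior·likelihood by source: [1] prior 0.22, lik 0.625, product 0.1375; [2] prior 0.39, lik 0.5294, product 0.2065; [3] prior 0.39, lik 0.5, product 0.1950.
Normalizing constant = 0.53897; the posterior for Bag 2 is its product over the sum, 0.2065/0.53897 = 0.3831.

Posterior probability ≈ 0.3831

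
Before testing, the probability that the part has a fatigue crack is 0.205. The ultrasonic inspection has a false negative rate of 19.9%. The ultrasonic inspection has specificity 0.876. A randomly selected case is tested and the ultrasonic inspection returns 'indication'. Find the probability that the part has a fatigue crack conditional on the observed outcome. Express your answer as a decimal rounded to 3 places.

P(H | E) ≈ 0.625

Let H be the event that the part has a fatigue crack. P(H) = 0.205, so P(¬H) = 0.795. With E the 'indication' result, P(E|H) = 0.801 and P(E|¬H) = 0.124.
P(E) = 0.801·0.205 + 0.124·0.795 = 0.16420 + 0.098580 = 0.26278.
By Bayes' theorem, P(H|E) = 0.16420 / 0.26278 = 0.625.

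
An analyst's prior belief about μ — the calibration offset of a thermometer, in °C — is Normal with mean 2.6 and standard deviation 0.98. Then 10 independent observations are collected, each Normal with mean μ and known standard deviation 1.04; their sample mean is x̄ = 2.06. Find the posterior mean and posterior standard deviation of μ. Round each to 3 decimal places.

Posterior mean ≈ 2.115; posterior SD ≈ 0.312

With known σ, the Normal prior is conjugate. Weight on the data is w = (n/σ²)/(n/σ² + 1/τ₀²) = 9.24556/(9.24556+1.04123) = 0.89878.
Posterior mean = w·x̄ + (1−w)·μ₀ = 0.89878·2.06 + 0.10122·2.6 = 2.115. Posterior variance = 1/(9.24556+1.04123) = 0.0972120, so SD = 0.312.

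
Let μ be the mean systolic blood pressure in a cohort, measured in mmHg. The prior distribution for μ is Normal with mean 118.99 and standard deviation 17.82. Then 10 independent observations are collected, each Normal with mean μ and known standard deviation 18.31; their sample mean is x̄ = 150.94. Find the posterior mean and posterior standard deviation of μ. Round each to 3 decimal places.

With known σ, the Normal prior is conjugate. Weight on the data is w = (n/σ²)/(n/σ² + 1/τ₀²) = 0.0298279/(0.0298279+0.00314909) = 0.90451.
Posterior mean = w·x̄ + (1−w)·μ₀ = 0.90451·150.94 + 0.095493·118.99 = 147.889. Posterior variance = 1/(0.0298279+0.00314909) = 30.3241, so SD = 5.507.

Posterior mean ≈ 147.889; posterior SD ≈ 5.507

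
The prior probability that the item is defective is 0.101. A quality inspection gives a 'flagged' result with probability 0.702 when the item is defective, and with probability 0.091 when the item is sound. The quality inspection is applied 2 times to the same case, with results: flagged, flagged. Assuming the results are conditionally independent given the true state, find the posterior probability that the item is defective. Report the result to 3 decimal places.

Let H be the event that the item is defective; start with P(H) = 0.101. P('flagged'|H) = 0.702, P('flagged'|¬H) = 0.091.
Update on result 1 ('flagged'): P(H) ← 0.702·0.1010 / (0.702·0.1010 + 0.091·0.8990) = 0.070902/0.15271 = 0.4643.
Update on result 2 ('flagged'): P(H) ← 0.702·0.4643 / (0.702·0.4643 + 0.091·0.5357) = 0.32593/0.37468 = 0.8699.

Posterior P(H) ≈ 0.870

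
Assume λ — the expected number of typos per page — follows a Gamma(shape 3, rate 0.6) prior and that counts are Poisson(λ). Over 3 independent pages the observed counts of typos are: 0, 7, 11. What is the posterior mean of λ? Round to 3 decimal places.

Total count ∑xᵢ = 18 over n = 3 pages.
Gamma is conjugate to the Poisson likelihood: posterior is Gamma(shape = 3+18 = 21, rate = 0.6+3 = 3.6).
E[λ | data] = 21/3.6 = 5.833.

Posterior mean ≈ 5.833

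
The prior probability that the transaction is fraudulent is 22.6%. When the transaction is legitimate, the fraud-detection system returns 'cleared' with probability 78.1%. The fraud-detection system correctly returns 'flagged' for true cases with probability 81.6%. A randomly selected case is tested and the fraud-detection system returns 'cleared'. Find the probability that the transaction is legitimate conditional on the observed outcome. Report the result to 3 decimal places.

P(¬H | E) ≈ 0.936

Let H be the event that the transaction is fraudulent. P(H) = 0.226, so P(¬H) = 0.774. With E the 'cleared' result, P(E|H) = 0.184 and P(E|¬H) = 0.781.
P(E) = 0.184·0.226 + 0.781·0.774 = 0.041584 + 0.60449 = 0.64608.
By Bayes' theorem, P(H|E) = 0.041584 / 0.64608 = 0.064. Hence P(¬H|E) = 1 − 0.064 = 0.936.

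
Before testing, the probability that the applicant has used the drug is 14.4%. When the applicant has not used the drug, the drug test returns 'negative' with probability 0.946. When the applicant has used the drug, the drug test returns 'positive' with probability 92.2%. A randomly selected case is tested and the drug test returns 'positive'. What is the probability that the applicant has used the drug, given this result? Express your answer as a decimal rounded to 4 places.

P(H | E) ≈ 0.7418

Write H for 'the applicant has used the drug'. Prior odds H:¬H = 0.144/0.856 = 0.16822. For the 'positive' outcome, the likelihood ratio is 0.922/0.054 = 17.074.
Posterior odds = 0.16822 × 17.074 = 2.8723, so P(H|E) = 2.8723/(1+2.8723) = 0.7418.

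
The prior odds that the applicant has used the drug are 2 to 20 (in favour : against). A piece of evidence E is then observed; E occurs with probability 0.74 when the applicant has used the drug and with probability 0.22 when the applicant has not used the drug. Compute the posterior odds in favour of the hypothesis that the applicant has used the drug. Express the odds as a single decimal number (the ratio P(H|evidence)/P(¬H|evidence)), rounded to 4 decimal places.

Prior odds = 2/20 = 0.10000.
Likelihood ratio for E = 0.74/0.22 = 3.3636.
Posterior odds = prior odds × LR = 0.33636.

Posterior odds ≈ 0.3364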